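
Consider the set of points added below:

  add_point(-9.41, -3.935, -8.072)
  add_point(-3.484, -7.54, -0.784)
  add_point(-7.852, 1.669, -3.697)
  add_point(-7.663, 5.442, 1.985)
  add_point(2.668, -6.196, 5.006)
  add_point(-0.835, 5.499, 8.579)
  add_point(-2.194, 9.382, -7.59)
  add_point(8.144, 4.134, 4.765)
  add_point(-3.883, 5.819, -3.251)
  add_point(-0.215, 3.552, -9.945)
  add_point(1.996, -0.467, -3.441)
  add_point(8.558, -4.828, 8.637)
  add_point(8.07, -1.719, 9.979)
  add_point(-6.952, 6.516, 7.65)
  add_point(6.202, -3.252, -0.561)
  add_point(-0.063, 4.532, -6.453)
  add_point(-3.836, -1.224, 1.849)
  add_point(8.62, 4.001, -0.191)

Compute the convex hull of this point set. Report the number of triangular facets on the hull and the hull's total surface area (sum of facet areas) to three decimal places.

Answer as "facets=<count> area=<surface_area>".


facets=24 area=959.005

Extreme-point indices: [0, 1, 2, 3, 4, 5, 6, 7, 9, 11, 12, 13, 14, 17] — 14 of 18 on the boundary.

Per-facet area ½‖(b−a)×(c−a)‖:
  f1: (p9, p6, p0) → 38.1415
  f2: (p9, p6, p17) → 43.2110
  f3: (p11, p13, p12) → 25.5446
  f4: (p3, p13, p0) → 21.3391
  f5: (p3, p13, p6) → 25.0025
  f6: (p7, p11, p17) → 22.6477
  f7: (p7, p11, p12) → 12.1925
  f8: (p7, p6, p17) → 31.7339
  f9: (p1, p13, p0) → 84.1468
  f10: (p14, p9, p17) → 48.3801
  f11: (p14, p11, p17) → 36.8177
  f12: (p14, p1, p11) → 50.1771
  f13: (p14, p9, p0) → 79.3814
  f14: (p14, p1, p0) → 48.6452
  f15: (p2, p6, p0) → 33.2586
  f16: (p2, p3, p0) → 8.9833
  f17: (p2, p3, p6) → 35.0030
  f18: (p5, p13, p12) → 17.7463
  f19: (p5, p7, p12) → 38.0944
  f20: (p5, p13, p6) → 50.4961
  f21: (p5, p7, p6) → 79.1508
  f22: (p4, p11, p13) → 55.0232
  f23: (p4, p1, p13) → 67.8071
  f24: (p4, p1, p11) → 6.0810
Σ area = 959.005

Euler characteristic 14−36+24 = 2 ✓


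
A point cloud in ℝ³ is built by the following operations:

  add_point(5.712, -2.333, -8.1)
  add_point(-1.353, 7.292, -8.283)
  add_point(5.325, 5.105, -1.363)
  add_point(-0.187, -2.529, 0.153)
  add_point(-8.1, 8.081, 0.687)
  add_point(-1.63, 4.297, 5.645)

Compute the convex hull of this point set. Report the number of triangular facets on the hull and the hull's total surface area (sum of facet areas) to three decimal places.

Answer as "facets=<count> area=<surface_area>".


Hull vertices (6/6): indices [0, 1, 2, 3, 4, 5].

Triangle areas on the boundary:
  f1: (p5, p3, p4) → 39.6992
  f2: (p2, p5, p4) → 44.3675
  f3: (p2, p3, p0) → 42.4253
  f4: (p2, p5, p3) → 38.3642
  f5: (p1, p3, p4) → 66.6837
  f6: (p1, p3, p0) → 57.4760
  f7: (p1, p2, p4) → 54.9556
  f8: (p1, p2, p0) → 47.5372
Σ area = 391.509

Euler characteristic 6−12+8 = 2 ✓

facets=8 area=391.509


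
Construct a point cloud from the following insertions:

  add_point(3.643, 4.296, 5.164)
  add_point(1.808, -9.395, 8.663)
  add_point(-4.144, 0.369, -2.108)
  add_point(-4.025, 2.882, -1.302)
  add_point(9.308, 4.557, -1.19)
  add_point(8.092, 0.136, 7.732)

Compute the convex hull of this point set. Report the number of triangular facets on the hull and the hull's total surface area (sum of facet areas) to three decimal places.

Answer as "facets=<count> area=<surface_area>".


Points on the hull: [0, 1, 2, 3, 4, 5] (6 of 6).

Area of each hull facet:
  f1: (p1, p4, p2) → 108.1491
  f2: (p5, p1, p4) → 49.5678
  f3: (p5, p0, p4) → 27.8766
  f4: (p5, p0, p1) → 37.1958
  f5: (p3, p4, p2) → 17.5047
  f6: (p3, p0, p4) → 43.1133
  f7: (p3, p1, p2) → 19.3184
  f8: (p3, p0, p1) → 71.9686
Σ area = 374.694

Check V−E+F: 6 − 12 + 8 = 2.

facets=8 area=374.694


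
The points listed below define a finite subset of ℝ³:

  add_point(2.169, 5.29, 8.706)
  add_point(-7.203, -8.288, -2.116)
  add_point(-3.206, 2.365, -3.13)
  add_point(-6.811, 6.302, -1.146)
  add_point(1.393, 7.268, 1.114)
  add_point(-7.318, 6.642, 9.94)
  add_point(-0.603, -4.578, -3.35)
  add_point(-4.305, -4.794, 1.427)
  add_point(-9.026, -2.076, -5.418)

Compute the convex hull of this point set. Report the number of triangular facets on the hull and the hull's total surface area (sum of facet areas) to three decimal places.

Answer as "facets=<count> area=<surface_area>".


9 of the 9 inputs are extreme points: [0, 1, 2, 3, 4, 5, 6, 7, 8].

Facet areas (half cross-product norm):
  f1: (p1, p5, p8) → 64.4702
  f2: (p6, p1, p8) → 26.8344
  f3: (p4, p5, p0) → 38.0847
  f4: (p4, p6, p0) → 50.1592
  f5: (p7, p5, p0) → 64.8964
  f6: (p7, p1, p5) → 28.6023
  f7: (p7, p6, p0) → 42.1748
  f8: (p7, p6, p1) → 17.1978
  f9: (p3, p5, p8) → 47.6911
  f10: (p3, p4, p5) → 46.3442
  f11: (p2, p6, p8) → 27.2732
  f12: (p2, p4, p6) → 27.1512
  f13: (p2, p3, p8) → 21.8340
  f14: (p2, p3, p4) → 21.9408
Σ area = 524.654

Euler: V−E+F = 9−21+14 = 2.

facets=14 area=524.654


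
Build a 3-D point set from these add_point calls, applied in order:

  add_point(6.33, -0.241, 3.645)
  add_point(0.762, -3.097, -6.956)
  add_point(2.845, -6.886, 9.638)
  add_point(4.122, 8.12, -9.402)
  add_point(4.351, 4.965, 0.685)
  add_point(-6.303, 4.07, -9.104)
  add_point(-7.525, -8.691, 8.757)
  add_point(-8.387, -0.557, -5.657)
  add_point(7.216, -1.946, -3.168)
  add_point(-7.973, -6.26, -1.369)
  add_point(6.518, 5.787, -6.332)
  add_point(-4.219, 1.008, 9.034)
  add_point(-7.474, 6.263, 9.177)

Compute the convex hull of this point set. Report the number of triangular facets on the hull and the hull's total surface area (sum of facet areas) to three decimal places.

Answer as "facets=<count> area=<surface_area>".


Extreme-point indices: [0, 1, 2, 3, 4, 5, 6, 7, 8, 9, 10, 12] — 12 of 13 on the boundary.

Area of each hull facet:
  f1: (p1, p3, p8) → 43.4787
  f2: (p1, p2, p8) → 54.0420
  f3: (p10, p3, p8) → 12.0705
  f4: (p5, p1, p7) → 28.7984
  f5: (p5, p1, p3) → 53.1982
  f6: (p5, p12, p7) → 49.3729
  f7: (p5, p12, p3) → 103.1122
  f8: (p6, p12, p7) → 109.6837
  f9: (p6, p12, p2) → 77.7686
  f10: (p0, p12, p2) → 75.5778
  f11: (p0, p2, p8) → 29.8283
  f12: (p0, p10, p8) → 29.4212
  f13: (p9, p1, p2) → 82.2724
  f14: (p9, p6, p2) → 54.8579
  f15: (p9, p1, p7) → 33.6534
  f16: (p9, p6, p7) → 23.7021
  f17: (p4, p0, p12) → 46.0246
  f18: (p4, p0, p10) → 20.8649
  f19: (p4, p12, p3) → 66.4374
  f20: (p4, p10, p3) → 14.0688
Σ area = 1008.234

Euler characteristic 12−30+20 = 2 ✓

facets=20 area=1008.234


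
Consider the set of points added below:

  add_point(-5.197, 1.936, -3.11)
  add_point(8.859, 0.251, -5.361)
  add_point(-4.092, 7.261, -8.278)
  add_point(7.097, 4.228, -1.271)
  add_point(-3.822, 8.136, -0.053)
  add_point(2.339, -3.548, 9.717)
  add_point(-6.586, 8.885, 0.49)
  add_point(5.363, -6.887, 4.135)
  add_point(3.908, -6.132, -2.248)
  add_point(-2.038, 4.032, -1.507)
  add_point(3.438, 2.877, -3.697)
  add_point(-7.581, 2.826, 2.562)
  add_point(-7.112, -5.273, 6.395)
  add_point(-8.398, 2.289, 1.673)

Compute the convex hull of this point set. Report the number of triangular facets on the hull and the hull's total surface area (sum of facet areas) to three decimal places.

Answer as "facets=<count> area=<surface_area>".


facets=20 area=734.313

Extreme-point indices: [0, 1, 2, 3, 4, 5, 6, 7, 8, 11, 12, 13] — 12 of 14 on the boundary.

Area of each hull facet:
  f1: (p8, p7, p1) → 27.1529
  f2: (p11, p6, p13) → 4.1347
  f3: (p3, p7, p1) → 36.0236
  f4: (p3, p5, p7) → 44.7551
  f5: (p12, p8, p7) → 42.0395
  f6: (p12, p5, p7) → 36.3951
  f7: (p12, p11, p13) → 5.9217
  f8: (p12, p6, p5) → 77.8605
  f9: (p12, p11, p6) → 6.7681
  f10: (p4, p6, p5) → 21.6445
  f11: (p4, p3, p5) → 81.3896
  f12: (p2, p8, p1) → 64.7787
  f13: (p2, p6, p13) → 32.0707
  f14: (p2, p4, p6) → 11.8608
  f15: (p2, p3, p1) → 40.4091
  f16: (p2, p4, p3) → 47.9666
  f17: (p0, p12, p8) → 69.4978
  f18: (p0, p2, p8) → 41.7617
  f19: (p0, p12, p13) → 24.7384
  f20: (p0, p2, p13) → 17.1441
Σ area = 734.313

Euler characteristic 12−30+20 = 2 ✓


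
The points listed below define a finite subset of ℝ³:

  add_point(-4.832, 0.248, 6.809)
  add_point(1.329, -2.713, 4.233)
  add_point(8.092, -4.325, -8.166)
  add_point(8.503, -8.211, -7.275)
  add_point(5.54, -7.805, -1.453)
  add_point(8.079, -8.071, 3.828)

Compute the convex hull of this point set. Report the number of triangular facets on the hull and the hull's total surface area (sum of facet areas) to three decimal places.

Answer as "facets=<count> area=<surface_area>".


facets=8 area=251.711

Points on the hull: [0, 1, 2, 3, 4, 5] (6 of 6).

Facet areas (half cross-product norm):
  f1: (p2, p3, p0) → 40.3934
  f2: (p1, p2, p0) → 34.0566
  f3: (p5, p1, p0) → 11.7287
  f4: (p5, p2, p3) → 21.7906
  f5: (p5, p1, p2) → 53.6740
  f6: (p4, p3, p0) → 29.8756
  f7: (p4, p5, p0) → 44.8652
  f8: (p4, p5, p3) → 15.3269
Σ area = 251.711

Check V−E+F: 6 − 12 + 8 = 2.


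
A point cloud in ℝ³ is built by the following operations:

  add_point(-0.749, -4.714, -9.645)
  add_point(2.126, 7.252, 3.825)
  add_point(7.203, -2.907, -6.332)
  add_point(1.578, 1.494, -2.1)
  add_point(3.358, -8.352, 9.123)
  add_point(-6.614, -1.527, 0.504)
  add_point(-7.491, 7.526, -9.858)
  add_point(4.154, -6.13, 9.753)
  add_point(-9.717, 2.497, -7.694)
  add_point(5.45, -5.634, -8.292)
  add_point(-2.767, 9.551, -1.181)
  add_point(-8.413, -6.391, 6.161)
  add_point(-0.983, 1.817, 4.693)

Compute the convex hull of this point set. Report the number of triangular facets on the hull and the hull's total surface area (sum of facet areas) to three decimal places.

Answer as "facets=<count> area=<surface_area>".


facets=16 area=955.517

Points on the hull: [0, 1, 2, 4, 6, 7, 8, 9, 10, 11] (10 of 13).

Area of each hull facet:
  f1: (p6, p10, p8) → 29.7860
  f2: (p6, p10, p2) → 83.7743
  f3: (p0, p6, p8) → 33.9575
  f4: (p1, p10, p2) → 56.1147
  f5: (p9, p4, p2) → 31.5823
  f6: (p9, p0, p4) → 56.5207
  f7: (p9, p6, p2) → 34.7179
  f8: (p9, p0, p6) → 35.9966
  f9: (p11, p0, p4) → 106.6117
  f10: (p11, p0, p8) → 93.2298
  f11: (p11, p1, p10) → 63.9492
  f12: (p11, p10, p8) → 96.1292
  f13: (p7, p11, p4) → 14.6191
  f14: (p7, p11, p1) → 94.1265
  f15: (p7, p4, p2) → 20.3789
  f16: (p7, p1, p2) → 104.0230
Σ area = 955.517

Euler: V−E+F = 10−24+16 = 2.


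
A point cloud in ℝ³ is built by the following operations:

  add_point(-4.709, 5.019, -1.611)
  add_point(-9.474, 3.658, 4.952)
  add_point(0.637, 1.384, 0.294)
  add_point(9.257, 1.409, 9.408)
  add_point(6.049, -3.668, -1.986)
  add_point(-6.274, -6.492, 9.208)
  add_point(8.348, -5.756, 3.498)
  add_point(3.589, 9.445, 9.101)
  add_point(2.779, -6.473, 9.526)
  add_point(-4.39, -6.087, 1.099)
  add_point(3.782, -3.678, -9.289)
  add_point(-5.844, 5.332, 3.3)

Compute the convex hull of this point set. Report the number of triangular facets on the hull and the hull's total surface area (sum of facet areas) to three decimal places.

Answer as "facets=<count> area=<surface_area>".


Hull vertices (10/12): indices [0, 1, 3, 5, 6, 7, 8, 9, 10, 11].

Triangle areas on the boundary:
  f1: (p6, p10, p3) → 55.2915
  f2: (p7, p5, p1) → 85.2628
  f3: (p7, p10, p3) → 99.0302
  f4: (p9, p5, p1) → 44.9006
  f5: (p9, p6, p10) → 77.3785
  f6: (p8, p6, p3) → 36.2766
  f7: (p8, p7, p3) → 48.3900
  f8: (p8, p7, p5) → 72.1189
  f9: (p8, p9, p5) → 37.0497
  f10: (p8, p9, p6) → 45.2576
  f11: (p0, p7, p10) → 99.3342
  f12: (p0, p9, p1) → 44.3299
  f13: (p0, p9, p10) → 72.2351
  f14: (p11, p7, p1) → 20.0981
  f15: (p11, p0, p1) → 9.2200
  f16: (p11, p0, p7) → 28.2641
Σ area = 874.438

Euler: V−E+F = 10−24+16 = 2.

facets=16 area=874.438


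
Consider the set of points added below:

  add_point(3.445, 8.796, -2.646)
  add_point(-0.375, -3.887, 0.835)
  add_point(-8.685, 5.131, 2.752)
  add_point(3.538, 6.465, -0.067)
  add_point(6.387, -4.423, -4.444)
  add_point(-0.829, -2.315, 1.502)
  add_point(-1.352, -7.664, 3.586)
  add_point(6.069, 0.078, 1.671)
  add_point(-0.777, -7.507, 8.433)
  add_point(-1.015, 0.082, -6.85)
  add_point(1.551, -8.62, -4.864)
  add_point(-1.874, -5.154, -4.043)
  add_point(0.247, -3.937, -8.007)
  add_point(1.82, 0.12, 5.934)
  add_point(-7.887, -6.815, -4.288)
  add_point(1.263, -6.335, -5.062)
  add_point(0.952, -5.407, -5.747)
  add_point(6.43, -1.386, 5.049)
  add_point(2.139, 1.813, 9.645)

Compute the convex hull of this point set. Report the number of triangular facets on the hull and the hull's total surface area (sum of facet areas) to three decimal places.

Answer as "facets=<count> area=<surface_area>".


facets=20 area=795.031

12 of the 19 inputs are extreme points: [0, 2, 4, 6, 7, 8, 9, 10, 12, 14, 17, 18].

Facet areas (half cross-product norm):
  f1: (p9, p0, p2) → 66.1801
  f2: (p4, p8, p17) → 49.6101
  f3: (p4, p8, p10) → 43.4565
  f4: (p18, p8, p2) → 65.0599
  f5: (p18, p8, p17) → 32.7729
  f6: (p18, p0, p2) → 81.5724
  f7: (p18, p0, p17) → 45.9617
  f8: (p14, p8, p2) → 93.9988
  f9: (p14, p9, p2) → 63.4162
  f10: (p7, p0, p17) → 12.1328
  f11: (p7, p4, p17) → 12.2031
  f12: (p7, p4, p0) → 37.6710
  f13: (p12, p9, p0) → 15.7514
  f14: (p12, p4, p0) → 47.7553
  f15: (p12, p14, p9) → 20.4672
  f16: (p12, p4, p10) → 17.5725
  f17: (p12, p14, p10) → 26.2015
  f18: (p6, p8, p10) → 9.6213
  f19: (p6, p14, p10) → 39.7705
  f20: (p6, p14, p8) → 13.8557
Σ area = 795.031

Euler characteristic 12−30+20 = 2 ✓


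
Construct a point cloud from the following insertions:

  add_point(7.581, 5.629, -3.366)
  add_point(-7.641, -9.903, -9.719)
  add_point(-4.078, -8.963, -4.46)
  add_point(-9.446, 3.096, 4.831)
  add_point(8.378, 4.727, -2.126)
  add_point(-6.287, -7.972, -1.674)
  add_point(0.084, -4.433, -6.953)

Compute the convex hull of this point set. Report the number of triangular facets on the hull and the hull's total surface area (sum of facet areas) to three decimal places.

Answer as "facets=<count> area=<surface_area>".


Hull vertices (7/7): indices [0, 1, 2, 3, 4, 5, 6].

Facet areas (half cross-product norm):
  f1: (p0, p4, p3) → 16.4650
  f2: (p0, p1, p3) → 177.3864
  f3: (p5, p4, p3) → 119.8777
  f4: (p5, p1, p3) → 43.2004
  f5: (p2, p5, p4) → 34.2263
  f6: (p2, p5, p1) → 11.2060
  f7: (p6, p2, p4) → 30.2512
  f8: (p6, p2, p1) → 21.1012
  f9: (p6, p0, p4) → 11.2563
  f10: (p6, p0, p1) → 19.1339
Σ area = 484.104

Euler: V−E+F = 7−15+10 = 2.

facets=10 area=484.104


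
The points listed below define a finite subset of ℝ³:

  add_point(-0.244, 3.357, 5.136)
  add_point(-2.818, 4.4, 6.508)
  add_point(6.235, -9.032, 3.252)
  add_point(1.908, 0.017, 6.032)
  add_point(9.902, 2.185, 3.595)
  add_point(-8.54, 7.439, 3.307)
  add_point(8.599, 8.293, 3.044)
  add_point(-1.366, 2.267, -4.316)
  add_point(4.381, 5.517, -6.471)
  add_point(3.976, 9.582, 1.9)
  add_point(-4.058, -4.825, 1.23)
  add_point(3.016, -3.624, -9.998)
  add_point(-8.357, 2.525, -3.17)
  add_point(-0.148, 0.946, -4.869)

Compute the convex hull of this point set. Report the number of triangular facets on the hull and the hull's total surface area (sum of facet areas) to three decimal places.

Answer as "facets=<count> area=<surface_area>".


facets=18 area=825.968

Hull vertices (11/14): indices [1, 2, 3, 4, 5, 6, 8, 9, 10, 11, 12].

Facet areas (half cross-product norm):
  f1: (p11, p2, p4) → 83.7080
  f2: (p8, p11, p4) → 58.7937
  f3: (p10, p11, p2) → 71.8490
  f4: (p10, p1, p5) → 38.6101
  f5: (p10, p1, p2) → 59.9761
  f6: (p6, p8, p4) → 33.6248
  f7: (p3, p2, p4) → 43.5970
  f8: (p3, p1, p2) → 13.7044
  f9: (p3, p6, p4) → 26.9854
  f10: (p3, p6, p1) → 35.6852
  f11: (p12, p10, p5) → 38.7444
  f12: (p12, p10, p11) → 62.3231
  f13: (p12, p8, p5) → 54.6852
  f14: (p12, p8, p11) → 64.6640
  f15: (p9, p1, p5) → 34.8268
  f16: (p9, p6, p1) → 21.8835
  f17: (p9, p8, p5) → 59.3618
  f18: (p9, p6, p8) → 22.9451
Σ area = 825.968

Euler characteristic 11−27+18 = 2 ✓


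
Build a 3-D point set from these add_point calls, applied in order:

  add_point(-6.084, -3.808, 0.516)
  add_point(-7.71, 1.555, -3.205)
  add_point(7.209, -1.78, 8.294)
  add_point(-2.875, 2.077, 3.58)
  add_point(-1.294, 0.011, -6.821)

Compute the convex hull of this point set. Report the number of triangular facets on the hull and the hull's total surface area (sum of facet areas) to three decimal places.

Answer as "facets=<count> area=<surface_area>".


Points on the hull: [0, 1, 2, 3, 4] (5 of 5).

Facet areas (half cross-product norm):
  f1: (p4, p0, p1) → 25.1729
  f2: (p4, p0, p2) → 73.8928
  f3: (p3, p0, p1) → 23.6365
  f4: (p3, p0, p2) → 41.7062
  f5: (p3, p4, p1) → 31.2796
  f6: (p3, p4, p2) → 61.8915
Σ area = 257.580

Euler: V−E+F = 5−9+6 = 2.

facets=6 area=257.580


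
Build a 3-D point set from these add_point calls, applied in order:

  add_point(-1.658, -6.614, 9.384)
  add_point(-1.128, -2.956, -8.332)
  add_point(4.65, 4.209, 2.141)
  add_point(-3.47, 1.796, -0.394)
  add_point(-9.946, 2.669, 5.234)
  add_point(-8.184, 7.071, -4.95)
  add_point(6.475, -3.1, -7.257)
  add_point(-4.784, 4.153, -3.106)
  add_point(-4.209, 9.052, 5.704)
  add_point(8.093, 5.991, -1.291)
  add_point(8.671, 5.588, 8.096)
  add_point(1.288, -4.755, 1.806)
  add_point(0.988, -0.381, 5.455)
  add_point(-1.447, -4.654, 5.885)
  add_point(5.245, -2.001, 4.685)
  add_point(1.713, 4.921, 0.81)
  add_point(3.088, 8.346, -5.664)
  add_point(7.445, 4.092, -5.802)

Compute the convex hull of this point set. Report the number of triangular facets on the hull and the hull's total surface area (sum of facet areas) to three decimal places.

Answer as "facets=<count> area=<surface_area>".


Hull vertices (11/18): indices [0, 1, 4, 5, 6, 8, 9, 10, 14, 16, 17].

Per-facet area ½‖(b−a)×(c−a)‖:
  f1: (p1, p0, p4) → 106.9289
  f2: (p8, p0, p4) → 56.1652
  f3: (p8, p0, p10) → 99.4273
  f4: (p8, p16, p10) → 84.8576
  f5: (p6, p1, p0) → 69.0582
  f6: (p6, p16, p1) → 44.4234
  f7: (p14, p0, p10) → 37.2543
  f8: (p14, p6, p10) → 49.3822
  f9: (p14, p6, p0) → 49.1994
  f10: (p17, p6, p16) → 18.2103
  f11: (p5, p8, p16) → 62.5194
  f12: (p5, p16, p1) → 63.4728
  f13: (p5, p8, p4) → 45.2936
  f14: (p5, p1, p4) → 71.4261
  f15: (p9, p16, p10) → 24.4464
  f16: (p9, p17, p16) → 14.7458
  f17: (p9, p6, p10) → 44.3601
  f18: (p9, p17, p6) → 15.0053
Σ area = 956.176

Euler characteristic 11−27+18 = 2 ✓

facets=18 area=956.176


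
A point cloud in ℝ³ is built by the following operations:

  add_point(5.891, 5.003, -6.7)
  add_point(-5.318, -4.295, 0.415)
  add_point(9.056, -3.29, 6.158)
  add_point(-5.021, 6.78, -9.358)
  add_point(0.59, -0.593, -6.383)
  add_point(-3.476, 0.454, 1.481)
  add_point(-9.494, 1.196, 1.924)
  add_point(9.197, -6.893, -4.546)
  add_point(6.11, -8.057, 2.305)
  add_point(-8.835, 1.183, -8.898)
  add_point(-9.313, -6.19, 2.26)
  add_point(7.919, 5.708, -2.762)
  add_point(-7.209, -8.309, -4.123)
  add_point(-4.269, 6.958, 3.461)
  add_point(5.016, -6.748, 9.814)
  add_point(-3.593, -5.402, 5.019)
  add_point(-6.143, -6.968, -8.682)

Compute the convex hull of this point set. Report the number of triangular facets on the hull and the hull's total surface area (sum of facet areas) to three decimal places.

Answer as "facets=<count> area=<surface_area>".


facets=22 area=1095.872

Extreme-point indices: [0, 2, 3, 6, 7, 8, 9, 10, 11, 12, 13, 14, 16] — 13 of 17 on the boundary.

Triangle areas on the boundary:
  f1: (p9, p3, p6) → 36.6136
  f2: (p10, p14, p6) → 59.7566
  f3: (p10, p14, p12) → 56.4805
  f4: (p10, p9, p6) → 40.0566
  f5: (p10, p9, p12) → 37.7147
  f6: (p8, p12, p7) → 56.2206
  f7: (p8, p14, p7) → 12.1229
  f8: (p8, p14, p12) → 54.3478
  f9: (p2, p14, p7) → 33.8038
  f10: (p16, p12, p7) → 38.6704
  f11: (p16, p9, p12) → 20.4147
  f12: (p16, p9, p3) → 23.1354
  f13: (p13, p3, p6) → 49.3956
  f14: (p13, p14, p6) → 69.5300
  f15: (p13, p2, p14) → 54.7681
  f16: (p11, p13, p3) → 80.8187
  f17: (p11, p13, p2) → 86.0720
  f18: (p11, p2, p7) → 64.5921
  f19: (p0, p11, p7) → 27.9013
  f20: (p0, p11, p3) → 20.1163
  f21: (p0, p16, p7) → 95.1356
  f22: (p0, p16, p3) → 78.2047
Σ area = 1095.872

Check V−E+F: 13 − 33 + 22 = 2.


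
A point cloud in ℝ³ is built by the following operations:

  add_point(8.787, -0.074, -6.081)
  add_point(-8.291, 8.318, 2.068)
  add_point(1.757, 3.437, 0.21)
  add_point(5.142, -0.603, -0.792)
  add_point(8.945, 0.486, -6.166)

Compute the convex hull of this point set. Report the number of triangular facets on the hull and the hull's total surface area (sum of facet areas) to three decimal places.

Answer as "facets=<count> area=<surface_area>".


facets=6 area=108.762

Points on the hull: [0, 1, 2, 3, 4] (5 of 5).

Triangle areas on the boundary:
  f1: (p0, p4, p1) → 6.0509
  f2: (p0, p3, p1) → 43.6359
  f3: (p0, p3, p4) → 1.7760
  f4: (p2, p4, p1) → 28.5413
  f5: (p2, p3, p1) → 12.2533
  f6: (p2, p3, p4) → 16.5049
Σ area = 108.762

Euler characteristic 5−9+6 = 2 ✓


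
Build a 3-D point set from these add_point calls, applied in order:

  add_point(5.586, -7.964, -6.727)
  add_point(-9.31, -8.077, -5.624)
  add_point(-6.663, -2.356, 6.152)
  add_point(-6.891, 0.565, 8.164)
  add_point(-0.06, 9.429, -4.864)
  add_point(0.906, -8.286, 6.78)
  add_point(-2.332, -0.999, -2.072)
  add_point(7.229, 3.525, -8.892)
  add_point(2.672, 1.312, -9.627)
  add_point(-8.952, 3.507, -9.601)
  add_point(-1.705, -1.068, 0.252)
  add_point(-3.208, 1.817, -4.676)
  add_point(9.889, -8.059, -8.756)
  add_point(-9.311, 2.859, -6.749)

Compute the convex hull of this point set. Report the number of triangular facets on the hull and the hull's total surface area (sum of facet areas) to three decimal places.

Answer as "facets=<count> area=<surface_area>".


facets=16 area=1011.248

10 of the 14 inputs are extreme points: [1, 2, 3, 4, 5, 7, 8, 9, 12, 13].

Area of each hull facet:
  f1: (p3, p4, p13) → 86.0798
  f2: (p3, p5, p4) → 101.9224
  f3: (p9, p4, p13) → 16.9105
  f4: (p2, p3, p5) → 14.6342
  f5: (p7, p9, p4) → 59.4073
  f6: (p7, p5, p12) → 106.2336
  f7: (p7, p5, p4) → 103.3689
  f8: (p1, p5, p12) → 135.0869
  f9: (p1, p9, p12) → 118.7756
  f10: (p1, p9, p13) → 15.3576
  f11: (p1, p2, p5) → 64.2710
  f12: (p1, p3, p13) → 81.3486
  f13: (p1, p2, p3) → 12.9387
  f14: (p8, p9, p12) → 46.8407
  f15: (p8, p7, p12) → 29.6742
  f16: (p8, p7, p9) → 18.3973
Σ area = 1011.248

Euler characteristic 10−24+16 = 2 ✓


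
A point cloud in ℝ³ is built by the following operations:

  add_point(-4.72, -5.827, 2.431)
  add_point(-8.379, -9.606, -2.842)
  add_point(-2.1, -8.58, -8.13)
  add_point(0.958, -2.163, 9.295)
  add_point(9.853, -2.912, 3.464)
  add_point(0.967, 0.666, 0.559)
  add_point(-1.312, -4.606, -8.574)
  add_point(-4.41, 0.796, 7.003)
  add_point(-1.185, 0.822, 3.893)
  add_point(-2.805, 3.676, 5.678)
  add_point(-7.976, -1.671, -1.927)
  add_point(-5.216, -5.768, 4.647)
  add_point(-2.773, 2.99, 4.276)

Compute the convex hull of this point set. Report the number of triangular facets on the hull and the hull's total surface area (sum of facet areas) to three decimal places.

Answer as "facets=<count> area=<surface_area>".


facets=18 area=578.906

Extreme-point indices: [1, 2, 3, 4, 5, 6, 7, 9, 10, 11, 12] — 11 of 13 on the boundary.

Area of each hull facet:
  f1: (p3, p9, p4) → 40.9030
  f2: (p2, p4, p1) → 72.1018
  f3: (p2, p6, p1) → 15.8707
  f4: (p2, p6, p4) → 33.2479
  f5: (p10, p6, p1) → 37.0996
  f6: (p5, p9, p4) → 31.9917
  f7: (p5, p6, p4) → 52.1632
  f8: (p11, p4, p1) → 64.5134
  f9: (p11, p3, p4) → 43.6922
  f10: (p12, p10, p9) → 4.3350
  f11: (p12, p10, p6) → 44.9274
  f12: (p12, p5, p9) → 2.8709
  f13: (p12, p5, p6) → 24.7261
  f14: (p7, p3, p9) → 11.5330
  f15: (p7, p11, p3) → 22.4535
  f16: (p7, p10, p9) → 17.6300
  f17: (p7, p10, p1) → 36.9181
  f18: (p7, p11, p1) → 21.9285
Σ area = 578.906

Euler: V−E+F = 11−27+18 = 2.


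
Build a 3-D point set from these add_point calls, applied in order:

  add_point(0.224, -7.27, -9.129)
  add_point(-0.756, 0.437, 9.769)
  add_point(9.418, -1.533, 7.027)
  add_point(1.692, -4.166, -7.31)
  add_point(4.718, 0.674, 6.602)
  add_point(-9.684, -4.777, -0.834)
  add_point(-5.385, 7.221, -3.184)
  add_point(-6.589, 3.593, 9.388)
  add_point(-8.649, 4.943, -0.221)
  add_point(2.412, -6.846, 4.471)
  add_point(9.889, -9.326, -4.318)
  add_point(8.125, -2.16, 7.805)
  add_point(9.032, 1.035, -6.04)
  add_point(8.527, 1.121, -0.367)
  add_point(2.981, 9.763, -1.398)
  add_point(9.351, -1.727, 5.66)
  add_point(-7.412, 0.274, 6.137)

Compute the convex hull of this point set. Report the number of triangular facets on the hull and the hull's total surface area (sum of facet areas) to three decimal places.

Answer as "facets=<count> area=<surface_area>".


facets=24 area=1047.575

Extreme-point indices: [0, 1, 2, 5, 6, 7, 8, 9, 10, 11, 12, 13, 14, 16] — 14 of 17 on the boundary.

Triangle areas on the boundary:
  f1: (p0, p10, p5) → 65.5751
  f2: (p9, p10, p5) → 75.0044
  f3: (p7, p2, p14) → 110.9588
  f4: (p7, p2, p1) → 15.0697
  f5: (p13, p2, p14) → 36.7329
  f6: (p6, p0, p5) → 83.7452
  f7: (p6, p7, p14) → 58.6121
  f8: (p12, p0, p10) → 54.7245
  f9: (p12, p13, p14) → 29.3696
  f10: (p12, p6, p14) → 50.7279
  f11: (p12, p6, p0) → 93.8487
  f12: (p12, p2, p10) → 65.7002
  f13: (p12, p13, p2) → 9.0149
  f14: (p11, p2, p1) → 5.2285
  f15: (p11, p9, p1) → 34.8364
  f16: (p11, p2, p10) → 11.0199
  f17: (p11, p9, p10) → 47.8297
  f18: (p16, p9, p5) → 53.0354
  f19: (p16, p7, p5) → 3.8495
  f20: (p16, p9, p1) → 36.2021
  f21: (p16, p7, p1) → 15.5140
  f22: (p8, p7, p5) → 48.5102
  f23: (p8, p6, p5) → 21.2134
  f24: (p8, p6, p7) → 21.2523
Σ area = 1047.575

Check V−E+F: 14 − 36 + 24 = 2.


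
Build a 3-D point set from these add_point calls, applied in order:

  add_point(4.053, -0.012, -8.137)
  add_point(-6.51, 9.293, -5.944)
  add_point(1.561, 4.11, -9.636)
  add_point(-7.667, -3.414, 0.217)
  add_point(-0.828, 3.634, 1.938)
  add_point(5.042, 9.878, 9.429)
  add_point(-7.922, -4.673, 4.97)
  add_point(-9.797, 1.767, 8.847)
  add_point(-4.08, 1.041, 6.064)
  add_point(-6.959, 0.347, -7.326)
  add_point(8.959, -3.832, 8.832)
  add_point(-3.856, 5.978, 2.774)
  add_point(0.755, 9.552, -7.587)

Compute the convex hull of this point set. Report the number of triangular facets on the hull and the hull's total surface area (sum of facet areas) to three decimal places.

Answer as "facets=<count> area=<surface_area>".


facets=16 area=1034.593

10 of the 13 inputs are extreme points: [0, 1, 2, 3, 5, 6, 7, 9, 10, 12].

Facet areas (half cross-product norm):
  f1: (p5, p10, p7) → 117.7490
  f2: (p1, p5, p7) → 133.8912
  f3: (p12, p1, p5) → 65.3821
  f4: (p12, p1, p2) → 21.5249
  f5: (p6, p10, p7) → 66.9229
  f6: (p6, p3, p7) → 18.2919
  f7: (p0, p12, p2) → 10.2517
  f8: (p0, p6, p10) → 138.8432
  f9: (p0, p6, p3) → 27.8168
  f10: (p0, p5, p10) → 125.2408
  f11: (p0, p12, p5) → 88.9048
  f12: (p9, p0, p2) → 24.1781
  f13: (p9, p0, p3) → 46.2981
  f14: (p9, p1, p2) → 39.9623
  f15: (p9, p1, p7) → 72.7527
  f16: (p9, p3, p7) → 36.5827
Σ area = 1034.593

Euler characteristic 10−24+16 = 2 ✓


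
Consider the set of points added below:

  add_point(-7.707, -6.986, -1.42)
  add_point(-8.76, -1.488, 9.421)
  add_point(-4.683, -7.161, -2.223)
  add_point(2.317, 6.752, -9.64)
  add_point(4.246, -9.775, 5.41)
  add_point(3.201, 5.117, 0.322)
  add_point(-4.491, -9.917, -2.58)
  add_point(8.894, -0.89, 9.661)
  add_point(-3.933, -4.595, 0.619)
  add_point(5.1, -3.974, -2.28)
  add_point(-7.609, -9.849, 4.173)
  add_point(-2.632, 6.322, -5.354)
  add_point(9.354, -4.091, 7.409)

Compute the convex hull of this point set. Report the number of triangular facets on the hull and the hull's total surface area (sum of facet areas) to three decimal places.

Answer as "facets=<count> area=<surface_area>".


facets=18 area=902.009

Extreme-point indices: [0, 1, 3, 4, 5, 6, 7, 9, 10, 11, 12] — 11 of 13 on the boundary.

Facet areas (half cross-product norm):
  f1: (p7, p3, p12) → 42.1561
  f2: (p0, p6, p3) → 42.5233
  f3: (p0, p10, p1) → 31.1136
  f4: (p0, p10, p6) → 14.1055
  f5: (p9, p3, p12) → 56.3321
  f6: (p9, p6, p3) → 73.0242
  f7: (p4, p10, p6) → 41.9606
  f8: (p4, p9, p12) → 36.5810
  f9: (p4, p9, p6) → 50.7072
  f10: (p4, p7, p12) → 11.7791
  f11: (p4, p10, p1) → 59.1409
  f12: (p4, p7, p1) → 85.4482
  f13: (p5, p7, p1) → 98.4413
  f14: (p5, p7, p3) → 32.9805
  f15: (p11, p5, p1) → 67.3402
  f16: (p11, p5, p3) → 26.9157
  f17: (p11, p0, p1) → 89.2587
  f18: (p11, p0, p3) → 42.2003
Σ area = 902.009

Euler: V−E+F = 11−27+18 = 2.


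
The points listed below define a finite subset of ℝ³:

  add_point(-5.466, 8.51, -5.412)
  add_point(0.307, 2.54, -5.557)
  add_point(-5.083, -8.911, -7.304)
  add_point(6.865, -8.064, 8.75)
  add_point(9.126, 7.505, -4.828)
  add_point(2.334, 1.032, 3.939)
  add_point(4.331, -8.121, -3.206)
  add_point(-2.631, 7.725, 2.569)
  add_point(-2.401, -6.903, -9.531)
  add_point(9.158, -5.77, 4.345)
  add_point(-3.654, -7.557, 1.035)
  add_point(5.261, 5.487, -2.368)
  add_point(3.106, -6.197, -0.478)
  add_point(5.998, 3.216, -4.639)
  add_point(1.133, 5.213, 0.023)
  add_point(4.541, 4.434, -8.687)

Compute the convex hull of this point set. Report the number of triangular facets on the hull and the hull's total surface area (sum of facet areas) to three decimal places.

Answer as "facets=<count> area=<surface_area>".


facets=16 area=905.921

Extreme-point indices: [0, 2, 3, 4, 6, 7, 8, 9, 10, 15] — 10 of 16 on the boundary.

Facet areas (half cross-product norm):
  f1: (p4, p3, p9) → 26.3661
  f2: (p10, p2, p0) → 72.5385
  f3: (p10, p3, p2) → 39.7530
  f4: (p6, p4, p9) → 72.2693
  f5: (p6, p3, p9) → 23.9091
  f6: (p6, p3, p2) → 51.2972
  f7: (p7, p4, p0) → 57.6867
  f8: (p7, p4, p3) → 130.4523
  f9: (p7, p10, p0) → 65.4458
  f10: (p7, p10, p3) → 100.2005
  f11: (p8, p6, p2) → 18.7260
  f12: (p8, p2, p0) → 31.9676
  f13: (p15, p6, p4) → 45.2065
  f14: (p15, p8, p6) → 59.0308
  f15: (p15, p4, p0) → 36.5752
  f16: (p15, p8, p0) → 74.4963
Σ area = 905.921

Euler characteristic 10−24+16 = 2 ✓


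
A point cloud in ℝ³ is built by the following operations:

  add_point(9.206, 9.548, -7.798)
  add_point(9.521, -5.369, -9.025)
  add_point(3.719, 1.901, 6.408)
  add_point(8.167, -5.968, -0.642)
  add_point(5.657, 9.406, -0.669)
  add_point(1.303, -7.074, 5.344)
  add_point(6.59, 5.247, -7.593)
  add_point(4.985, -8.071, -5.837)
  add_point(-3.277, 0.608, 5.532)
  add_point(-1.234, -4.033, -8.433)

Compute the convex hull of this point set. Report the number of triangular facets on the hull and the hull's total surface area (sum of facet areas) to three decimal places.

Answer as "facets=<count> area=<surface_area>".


Points on the hull: [0, 1, 2, 3, 4, 5, 7, 8, 9] (9 of 10).

Per-facet area ½‖(b−a)×(c−a)‖:
  f1: (p9, p0, p1) → 80.3503
  f2: (p5, p2, p8) → 30.1264
  f3: (p5, p9, p8) → 62.0386
  f4: (p4, p2, p8) → 36.6384
  f5: (p4, p2, p0) → 29.9107
  f6: (p4, p9, p8) → 98.8604
  f7: (p4, p9, p0) → 66.0562
  f8: (p3, p5, p2) → 41.7160
  f9: (p3, p0, p1) → 63.7146
  f10: (p3, p2, p0) → 92.2156
  f11: (p7, p9, p1) → 23.8034
  f12: (p7, p5, p9) → 46.3942
  f13: (p7, p3, p1) → 19.7950
  f14: (p7, p3, p5) → 29.3600
Σ area = 720.980

Euler characteristic 9−21+14 = 2 ✓

facets=14 area=720.980


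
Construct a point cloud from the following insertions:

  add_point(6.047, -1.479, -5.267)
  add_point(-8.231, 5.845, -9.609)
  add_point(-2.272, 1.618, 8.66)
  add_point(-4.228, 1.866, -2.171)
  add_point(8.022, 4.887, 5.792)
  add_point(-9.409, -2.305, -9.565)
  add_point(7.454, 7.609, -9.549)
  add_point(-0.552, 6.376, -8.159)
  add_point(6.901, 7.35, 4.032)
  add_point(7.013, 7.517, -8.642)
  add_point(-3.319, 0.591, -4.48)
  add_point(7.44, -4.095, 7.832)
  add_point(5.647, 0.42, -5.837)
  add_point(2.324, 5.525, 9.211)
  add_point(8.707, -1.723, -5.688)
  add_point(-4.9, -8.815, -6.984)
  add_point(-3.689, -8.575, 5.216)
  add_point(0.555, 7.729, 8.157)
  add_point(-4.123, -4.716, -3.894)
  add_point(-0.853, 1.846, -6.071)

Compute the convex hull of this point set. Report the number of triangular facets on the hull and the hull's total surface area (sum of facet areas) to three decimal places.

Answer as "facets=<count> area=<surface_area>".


facets=20 area=1159.035

Extreme-point indices: [1, 2, 4, 5, 6, 8, 11, 13, 14, 15, 16, 17] — 12 of 20 on the boundary.

Area of each hull facet:
  f1: (p6, p1, p5) → 62.8792
  f2: (p6, p1, p17) → 140.1162
  f3: (p15, p16, p5) → 47.9035
  f4: (p15, p6, p5) → 81.2593
  f5: (p15, p6, p14) → 75.1836
  f6: (p11, p15, p14) → 105.8131
  f7: (p11, p15, p16) → 71.6082
  f8: (p2, p11, p16) → 56.5533
  f9: (p2, p1, p17) → 65.8005
  f10: (p2, p1, p5) → 79.7734
  f11: (p2, p16, p5) → 92.4502
  f12: (p4, p6, p14) → 66.8773
  f13: (p4, p11, p14) → 58.5725
  f14: (p13, p2, p17) → 9.1352
  f15: (p13, p2, p11) → 32.4257
  f16: (p13, p4, p11) → 30.7205
  f17: (p8, p6, p17) → 42.0771
  f18: (p8, p4, p6) → 18.3964
  f19: (p8, p13, p17) → 10.7587
  f20: (p8, p13, p4) → 10.7309
Σ area = 1159.035

Euler: V−E+F = 12−30+20 = 2.


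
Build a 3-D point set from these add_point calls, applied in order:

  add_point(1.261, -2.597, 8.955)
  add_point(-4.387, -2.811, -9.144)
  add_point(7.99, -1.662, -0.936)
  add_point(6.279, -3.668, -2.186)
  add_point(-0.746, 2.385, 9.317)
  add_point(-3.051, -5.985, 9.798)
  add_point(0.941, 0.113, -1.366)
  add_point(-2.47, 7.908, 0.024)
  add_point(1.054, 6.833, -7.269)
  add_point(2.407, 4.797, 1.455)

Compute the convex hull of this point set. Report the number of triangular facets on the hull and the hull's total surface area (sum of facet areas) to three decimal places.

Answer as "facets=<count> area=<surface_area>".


9 of the 10 inputs are extreme points: [0, 1, 2, 3, 4, 5, 7, 8, 9].

Triangle areas on the boundary:
  f1: (p5, p7, p1) → 117.1364
  f2: (p8, p7, p1) → 45.8170
  f3: (p3, p5, p1) → 97.7914
  f4: (p3, p5, p2) → 22.2367
  f5: (p3, p8, p1) → 64.4240
  f6: (p3, p8, p2) → 18.4253
  f7: (p4, p5, p7) → 41.4627
  f8: (p9, p4, p2) → 37.6294
  f9: (p9, p4, p7) → 26.1878
  f10: (p9, p8, p2) → 40.1629
  f11: (p9, p8, p7) → 23.8165
  f12: (p0, p5, p2) → 26.4115
  f13: (p0, p4, p2) → 31.6945
  f14: (p0, p4, p5) → 14.3991
Σ area = 607.595

Euler characteristic 9−21+14 = 2 ✓

facets=14 area=607.595


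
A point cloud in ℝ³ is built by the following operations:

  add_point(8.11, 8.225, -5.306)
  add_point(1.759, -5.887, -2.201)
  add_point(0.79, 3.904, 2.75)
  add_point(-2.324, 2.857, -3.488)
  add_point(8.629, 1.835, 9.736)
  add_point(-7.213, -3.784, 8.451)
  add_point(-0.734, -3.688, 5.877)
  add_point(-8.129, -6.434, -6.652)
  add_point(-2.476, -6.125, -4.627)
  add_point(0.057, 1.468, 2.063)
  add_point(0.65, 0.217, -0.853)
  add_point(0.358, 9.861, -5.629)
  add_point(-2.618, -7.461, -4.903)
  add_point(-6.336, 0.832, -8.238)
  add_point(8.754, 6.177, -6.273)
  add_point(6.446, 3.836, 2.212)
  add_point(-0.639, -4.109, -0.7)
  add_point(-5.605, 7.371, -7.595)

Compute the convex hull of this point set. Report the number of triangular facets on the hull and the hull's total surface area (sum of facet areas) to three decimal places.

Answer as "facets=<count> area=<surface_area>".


facets=20 area=922.295

Points on the hull: [0, 1, 2, 4, 5, 6, 7, 11, 12, 13, 14, 17] (12 of 18).

Per-facet area ½‖(b−a)×(c−a)‖:
  f1: (p13, p14, p7) → 53.1124
  f2: (p1, p4, p14) → 104.9321
  f3: (p0, p11, p14) → 8.4276
  f4: (p0, p4, p14) → 19.2421
  f5: (p0, p4, p11) → 64.1023
  f6: (p2, p4, p11) → 40.6642
  f7: (p2, p5, p11) → 45.7197
  f8: (p2, p5, p4) → 66.6687
  f9: (p17, p11, p14) → 23.8953
  f10: (p17, p13, p14) → 47.7953
  f11: (p17, p5, p11) → 66.1585
  f12: (p17, p5, p7) → 107.3248
  f13: (p17, p13, p7) → 8.2577
  f14: (p12, p14, p7) → 46.8978
  f15: (p12, p1, p14) → 33.9737
  f16: (p12, p5, p7) → 42.7523
  f17: (p6, p5, p4) → 30.9871
  f18: (p6, p1, p4) → 49.3816
  f19: (p6, p12, p5) → 39.6336
  f20: (p6, p12, p1) → 22.3680
Σ area = 922.295

Euler: V−E+F = 12−30+20 = 2.


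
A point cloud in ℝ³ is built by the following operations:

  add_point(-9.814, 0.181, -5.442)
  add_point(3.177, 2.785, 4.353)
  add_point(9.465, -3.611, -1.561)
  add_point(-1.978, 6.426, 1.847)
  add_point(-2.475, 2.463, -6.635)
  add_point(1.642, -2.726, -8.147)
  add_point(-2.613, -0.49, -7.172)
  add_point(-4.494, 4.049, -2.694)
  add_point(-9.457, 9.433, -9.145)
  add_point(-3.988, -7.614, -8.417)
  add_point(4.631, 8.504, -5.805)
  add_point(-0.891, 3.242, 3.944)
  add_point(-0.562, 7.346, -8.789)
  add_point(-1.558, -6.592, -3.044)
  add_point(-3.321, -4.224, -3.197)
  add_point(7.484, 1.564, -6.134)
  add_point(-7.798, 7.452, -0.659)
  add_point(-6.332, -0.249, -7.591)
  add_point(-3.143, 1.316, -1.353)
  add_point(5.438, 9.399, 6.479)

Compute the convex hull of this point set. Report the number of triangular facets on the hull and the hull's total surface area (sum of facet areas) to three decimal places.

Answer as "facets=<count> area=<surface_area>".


facets=22 area=890.671

Hull vertices (13/20): indices [0, 1, 2, 5, 8, 9, 10, 11, 12, 13, 15, 16, 19].

Per-facet area ½‖(b−a)×(c−a)‖:
  f1: (p10, p8, p19) → 85.7451
  f2: (p16, p8, p0) → 36.7698
  f3: (p16, p8, p19) → 54.5516
  f4: (p1, p19, p2) → 33.5700
  f5: (p1, p13, p2) → 58.2752
  f6: (p9, p13, p2) → 28.8113
  f7: (p9, p8, p0) → 41.2726
  f8: (p9, p13, p0) → 30.0552
  f9: (p11, p1, p13) → 24.8475
  f10: (p11, p13, p0) → 62.2909
  f11: (p11, p16, p0) → 41.4864
  f12: (p11, p16, p19) → 40.1304
  f13: (p11, p1, p19) → 14.6096
  f14: (p15, p19, p2) → 53.4446
  f15: (p15, p10, p19) → 46.1817
  f16: (p5, p9, p2) → 32.1814
  f17: (p5, p15, p2) → 27.0128
  f18: (p12, p5, p15) → 36.0386
  f19: (p12, p10, p8) → 16.5884
  f20: (p12, p15, p10) → 22.7244
  f21: (p12, p9, p8) → 70.1831
  f22: (p12, p5, p9) → 33.8998
Σ area = 890.671

Euler characteristic 13−33+22 = 2 ✓


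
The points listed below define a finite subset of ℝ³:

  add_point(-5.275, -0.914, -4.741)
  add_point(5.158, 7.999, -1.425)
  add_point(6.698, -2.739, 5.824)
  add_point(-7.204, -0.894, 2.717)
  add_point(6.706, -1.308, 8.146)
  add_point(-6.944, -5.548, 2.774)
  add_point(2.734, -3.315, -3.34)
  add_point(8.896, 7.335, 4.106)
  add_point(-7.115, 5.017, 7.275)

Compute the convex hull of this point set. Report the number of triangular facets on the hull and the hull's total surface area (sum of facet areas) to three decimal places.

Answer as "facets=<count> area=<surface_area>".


Extreme-point indices: [0, 1, 2, 3, 4, 5, 6, 7, 8] — 9 of 9 on the boundary.

Per-facet area ½‖(b−a)×(c−a)‖:
  f1: (p8, p4, p7) → 73.1949
  f2: (p8, p0, p3) → 23.2103
  f3: (p5, p0, p3) → 17.9550
  f4: (p5, p8, p3) → 10.8351
  f5: (p5, p8, p4) → 81.1085
  f6: (p1, p8, p7) → 51.4000
  f7: (p1, p8, p0) → 88.1116
  f8: (p6, p5, p0) → 37.8611
  f9: (p6, p1, p0) → 49.6494
  f10: (p6, p1, p7) → 38.8687
  f11: (p2, p5, p4) → 18.6195
  f12: (p2, p6, p5) → 57.7453
  f13: (p2, p4, p7) → 13.2648
  f14: (p2, p6, p7) → 52.2684
Σ area = 614.093

Euler characteristic 9−21+14 = 2 ✓

facets=14 area=614.093


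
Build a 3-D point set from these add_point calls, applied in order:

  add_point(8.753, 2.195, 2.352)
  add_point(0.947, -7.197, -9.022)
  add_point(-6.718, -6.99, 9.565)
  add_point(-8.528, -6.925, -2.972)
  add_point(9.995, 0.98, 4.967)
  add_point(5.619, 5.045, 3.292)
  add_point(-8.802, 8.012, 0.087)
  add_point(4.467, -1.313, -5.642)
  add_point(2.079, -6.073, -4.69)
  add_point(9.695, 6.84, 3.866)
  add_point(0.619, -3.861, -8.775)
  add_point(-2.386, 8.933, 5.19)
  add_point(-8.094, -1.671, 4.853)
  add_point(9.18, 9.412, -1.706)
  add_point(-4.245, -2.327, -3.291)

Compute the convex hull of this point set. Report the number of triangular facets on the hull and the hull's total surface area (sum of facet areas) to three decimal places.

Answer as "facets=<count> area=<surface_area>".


Points on the hull: [1, 2, 3, 4, 6, 7, 8, 9, 10, 11, 12, 13] (12 of 15).

Triangle areas on the boundary:
  f1: (p11, p2, p6) → 69.6937
  f2: (p11, p13, p6) → 51.9583
  f3: (p3, p1, p2) → 64.8972
  f4: (p8, p2, p4) → 116.2884
  f5: (p8, p1, p4) → 15.2856
  f6: (p8, p1, p2) → 29.2432
  f7: (p10, p13, p6) → 134.9257
  f8: (p10, p13, p1) → 19.4626
  f9: (p10, p3, p6) → 84.8823
  f10: (p10, p3, p1) → 18.6965
  f11: (p7, p1, p4) → 31.3662
  f12: (p7, p13, p4) → 59.4178
  f13: (p7, p13, p1) → 8.3081
  f14: (p9, p2, p4) → 51.9310
  f15: (p9, p11, p2) → 104.5343
  f16: (p9, p13, p4) → 14.9625
  f17: (p9, p11, p13) → 37.9154
  f18: (p12, p2, p6) → 11.3231
  f19: (p12, p3, p6) → 50.5902
  f20: (p12, p3, p2) → 33.8123
Σ area = 1009.495

Check V−E+F: 12 − 30 + 20 = 2.

facets=20 area=1009.495
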